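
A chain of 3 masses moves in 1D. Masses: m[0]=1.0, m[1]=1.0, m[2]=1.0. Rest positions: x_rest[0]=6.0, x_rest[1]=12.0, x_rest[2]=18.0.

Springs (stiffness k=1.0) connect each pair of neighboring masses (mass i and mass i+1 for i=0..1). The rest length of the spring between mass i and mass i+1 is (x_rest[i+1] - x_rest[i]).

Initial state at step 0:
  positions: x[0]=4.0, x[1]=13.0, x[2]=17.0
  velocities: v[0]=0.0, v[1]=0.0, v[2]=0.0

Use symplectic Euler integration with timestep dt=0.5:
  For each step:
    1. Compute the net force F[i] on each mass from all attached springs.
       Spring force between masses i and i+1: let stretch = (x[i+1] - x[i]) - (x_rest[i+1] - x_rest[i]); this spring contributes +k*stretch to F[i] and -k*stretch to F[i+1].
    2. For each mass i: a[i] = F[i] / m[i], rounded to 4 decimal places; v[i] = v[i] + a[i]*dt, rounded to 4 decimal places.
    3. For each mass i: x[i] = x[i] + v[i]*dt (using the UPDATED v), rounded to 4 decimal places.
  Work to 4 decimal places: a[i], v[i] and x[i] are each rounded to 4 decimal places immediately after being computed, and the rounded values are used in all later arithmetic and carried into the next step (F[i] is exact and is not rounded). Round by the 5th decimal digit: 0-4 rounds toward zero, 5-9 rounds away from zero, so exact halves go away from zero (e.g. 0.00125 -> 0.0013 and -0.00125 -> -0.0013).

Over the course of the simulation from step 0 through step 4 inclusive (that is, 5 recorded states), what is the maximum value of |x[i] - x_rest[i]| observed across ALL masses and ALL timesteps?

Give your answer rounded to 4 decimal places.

Answer: 2.5156

Derivation:
Step 0: x=[4.0000 13.0000 17.0000] v=[0.0000 0.0000 0.0000]
Step 1: x=[4.7500 11.7500 17.5000] v=[1.5000 -2.5000 1.0000]
Step 2: x=[5.7500 10.1875 18.0625] v=[2.0000 -3.1250 1.1250]
Step 3: x=[6.3594 9.4844 18.1563] v=[1.2188 -1.4063 0.1875]
Step 4: x=[6.2501 10.1680 17.5821] v=[-0.2187 1.3672 -1.1485]
Max displacement = 2.5156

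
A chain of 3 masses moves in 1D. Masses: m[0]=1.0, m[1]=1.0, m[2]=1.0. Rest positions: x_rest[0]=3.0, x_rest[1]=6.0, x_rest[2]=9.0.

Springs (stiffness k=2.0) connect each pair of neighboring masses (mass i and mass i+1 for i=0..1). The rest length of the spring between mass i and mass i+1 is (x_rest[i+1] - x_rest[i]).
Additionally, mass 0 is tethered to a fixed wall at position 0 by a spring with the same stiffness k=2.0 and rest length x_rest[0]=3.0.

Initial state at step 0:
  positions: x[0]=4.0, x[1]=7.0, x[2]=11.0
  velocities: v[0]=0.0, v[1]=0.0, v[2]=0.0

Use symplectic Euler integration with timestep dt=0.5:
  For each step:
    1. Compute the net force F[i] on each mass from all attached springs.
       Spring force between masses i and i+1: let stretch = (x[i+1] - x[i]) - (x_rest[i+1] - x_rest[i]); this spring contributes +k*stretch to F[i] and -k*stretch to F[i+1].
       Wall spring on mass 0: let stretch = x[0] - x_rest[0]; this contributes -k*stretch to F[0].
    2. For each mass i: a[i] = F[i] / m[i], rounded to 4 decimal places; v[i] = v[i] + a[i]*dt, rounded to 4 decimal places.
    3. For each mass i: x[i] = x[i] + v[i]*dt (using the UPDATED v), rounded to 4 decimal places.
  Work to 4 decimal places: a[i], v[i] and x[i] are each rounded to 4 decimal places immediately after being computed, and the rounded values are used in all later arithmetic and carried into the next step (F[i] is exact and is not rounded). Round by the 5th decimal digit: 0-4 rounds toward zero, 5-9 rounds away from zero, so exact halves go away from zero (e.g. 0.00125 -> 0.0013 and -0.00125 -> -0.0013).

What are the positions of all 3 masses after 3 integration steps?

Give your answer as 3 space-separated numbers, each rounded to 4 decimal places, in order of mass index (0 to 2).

Answer: 3.5000 6.6250 9.7500

Derivation:
Step 0: x=[4.0000 7.0000 11.0000] v=[0.0000 0.0000 0.0000]
Step 1: x=[3.5000 7.5000 10.5000] v=[-1.0000 1.0000 -1.0000]
Step 2: x=[3.2500 7.5000 10.0000] v=[-0.5000 0.0000 -1.0000]
Step 3: x=[3.5000 6.6250 9.7500] v=[0.5000 -1.7500 -0.5000]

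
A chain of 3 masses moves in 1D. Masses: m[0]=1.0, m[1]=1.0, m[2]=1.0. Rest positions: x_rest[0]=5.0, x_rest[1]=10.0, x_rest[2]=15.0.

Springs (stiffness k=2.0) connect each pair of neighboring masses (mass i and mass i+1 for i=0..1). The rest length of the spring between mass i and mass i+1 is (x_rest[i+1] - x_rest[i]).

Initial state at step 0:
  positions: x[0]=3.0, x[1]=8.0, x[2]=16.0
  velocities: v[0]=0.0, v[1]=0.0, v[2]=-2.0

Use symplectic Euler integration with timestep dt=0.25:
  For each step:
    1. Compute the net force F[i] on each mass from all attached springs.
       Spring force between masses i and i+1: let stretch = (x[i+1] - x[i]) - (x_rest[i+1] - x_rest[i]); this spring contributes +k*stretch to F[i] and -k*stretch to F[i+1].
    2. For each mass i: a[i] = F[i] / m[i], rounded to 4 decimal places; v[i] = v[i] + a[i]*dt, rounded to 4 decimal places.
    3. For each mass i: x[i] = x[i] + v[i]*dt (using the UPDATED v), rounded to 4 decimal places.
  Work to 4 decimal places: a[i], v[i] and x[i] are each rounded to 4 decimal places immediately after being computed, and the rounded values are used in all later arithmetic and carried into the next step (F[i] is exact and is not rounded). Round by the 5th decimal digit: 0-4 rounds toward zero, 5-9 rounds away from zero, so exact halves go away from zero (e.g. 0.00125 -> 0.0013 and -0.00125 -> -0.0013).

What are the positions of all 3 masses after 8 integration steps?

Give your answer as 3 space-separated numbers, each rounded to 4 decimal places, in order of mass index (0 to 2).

Answer: 4.8157 6.8173 11.3674

Derivation:
Step 0: x=[3.0000 8.0000 16.0000] v=[0.0000 0.0000 -2.0000]
Step 1: x=[3.0000 8.3750 15.1250] v=[0.0000 1.5000 -3.5000]
Step 2: x=[3.0469 8.9219 14.0313] v=[0.1875 2.1875 -4.3750]
Step 3: x=[3.2032 9.3731 12.9239] v=[0.6250 1.8047 -4.4297]
Step 4: x=[3.5057 9.4969 11.9976] v=[1.2100 0.4952 -3.7051]
Step 5: x=[3.9321 9.1844 11.3837] v=[1.7056 -1.2501 -2.4555]
Step 6: x=[4.3901 8.4903 11.1199] v=[1.8318 -2.7766 -1.0552]
Step 7: x=[4.7356 7.6123 11.1524] v=[1.3819 -3.5119 0.1300]
Step 8: x=[4.8157 6.8173 11.3674] v=[0.3203 -3.1802 0.8600]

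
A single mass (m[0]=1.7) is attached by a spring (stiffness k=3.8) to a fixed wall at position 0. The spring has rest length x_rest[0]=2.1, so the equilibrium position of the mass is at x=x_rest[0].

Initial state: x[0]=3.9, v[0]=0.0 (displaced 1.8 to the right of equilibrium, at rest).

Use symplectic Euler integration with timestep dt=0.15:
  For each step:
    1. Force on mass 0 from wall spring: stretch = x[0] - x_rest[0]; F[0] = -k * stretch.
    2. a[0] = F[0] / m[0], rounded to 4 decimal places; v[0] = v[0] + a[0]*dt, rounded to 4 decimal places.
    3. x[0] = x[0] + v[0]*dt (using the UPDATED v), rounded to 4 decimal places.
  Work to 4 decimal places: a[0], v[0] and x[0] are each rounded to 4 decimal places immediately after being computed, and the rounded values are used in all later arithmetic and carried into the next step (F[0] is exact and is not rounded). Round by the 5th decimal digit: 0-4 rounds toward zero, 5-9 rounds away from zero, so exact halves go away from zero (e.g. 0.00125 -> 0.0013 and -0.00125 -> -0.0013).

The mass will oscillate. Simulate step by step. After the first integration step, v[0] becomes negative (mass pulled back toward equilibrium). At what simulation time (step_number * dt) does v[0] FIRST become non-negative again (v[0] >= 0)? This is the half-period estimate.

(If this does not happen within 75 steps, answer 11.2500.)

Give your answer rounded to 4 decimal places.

Answer: 2.1000

Derivation:
Step 0: x=[3.9000] v=[0.0000]
Step 1: x=[3.8095] v=[-0.6035]
Step 2: x=[3.6330] v=[-1.1767]
Step 3: x=[3.3794] v=[-1.6907]
Step 4: x=[3.0614] v=[-2.1197]
Step 5: x=[2.6951] v=[-2.4421]
Step 6: x=[2.2989] v=[-2.6416]
Step 7: x=[1.8927] v=[-2.7083]
Step 8: x=[1.4969] v=[-2.6388]
Step 9: x=[1.1314] v=[-2.4366]
Step 10: x=[0.8146] v=[-2.1118]
Step 11: x=[0.5625] v=[-1.6808]
Step 12: x=[0.3877] v=[-1.1653]
Step 13: x=[0.2990] v=[-0.5912]
Step 14: x=[0.3009] v=[0.0127]
First v>=0 after going negative at step 14, time=2.1000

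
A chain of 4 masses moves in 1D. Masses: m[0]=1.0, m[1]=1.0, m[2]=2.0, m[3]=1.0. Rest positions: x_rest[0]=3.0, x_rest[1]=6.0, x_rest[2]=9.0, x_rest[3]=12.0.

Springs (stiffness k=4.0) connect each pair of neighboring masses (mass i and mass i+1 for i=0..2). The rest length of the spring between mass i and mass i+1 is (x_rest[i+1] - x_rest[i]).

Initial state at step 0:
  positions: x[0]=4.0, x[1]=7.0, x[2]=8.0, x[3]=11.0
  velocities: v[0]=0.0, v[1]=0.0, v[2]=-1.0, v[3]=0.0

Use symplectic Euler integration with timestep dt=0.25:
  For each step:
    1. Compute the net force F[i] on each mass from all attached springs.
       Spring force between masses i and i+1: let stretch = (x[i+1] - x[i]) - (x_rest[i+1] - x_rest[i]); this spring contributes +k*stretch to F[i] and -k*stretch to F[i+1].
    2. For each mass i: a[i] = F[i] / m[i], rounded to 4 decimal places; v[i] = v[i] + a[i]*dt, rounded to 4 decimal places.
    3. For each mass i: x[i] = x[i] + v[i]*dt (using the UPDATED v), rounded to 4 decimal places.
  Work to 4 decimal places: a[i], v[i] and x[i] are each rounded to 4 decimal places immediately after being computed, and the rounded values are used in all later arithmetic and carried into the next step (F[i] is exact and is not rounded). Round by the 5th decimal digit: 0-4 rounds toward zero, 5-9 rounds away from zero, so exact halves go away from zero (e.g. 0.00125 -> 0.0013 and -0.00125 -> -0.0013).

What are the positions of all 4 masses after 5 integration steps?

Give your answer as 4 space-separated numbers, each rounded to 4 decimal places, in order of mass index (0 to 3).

Step 0: x=[4.0000 7.0000 8.0000 11.0000] v=[0.0000 0.0000 -1.0000 0.0000]
Step 1: x=[4.0000 6.5000 8.0000 11.0000] v=[0.0000 -2.0000 0.0000 0.0000]
Step 2: x=[3.8750 5.7500 8.1875 11.0000] v=[-0.5000 -3.0000 0.7500 0.0000]
Step 3: x=[3.4688 5.1406 8.4219 11.0469] v=[-1.6250 -2.4375 0.9375 0.1875]
Step 4: x=[2.7305 4.9336 8.5743 11.1875] v=[-2.9532 -0.8280 0.6094 0.5625]
Step 5: x=[1.7930 5.0860 8.5982 11.4248] v=[-3.7501 0.6096 0.0957 0.9493]

Answer: 1.7930 5.0860 8.5982 11.4248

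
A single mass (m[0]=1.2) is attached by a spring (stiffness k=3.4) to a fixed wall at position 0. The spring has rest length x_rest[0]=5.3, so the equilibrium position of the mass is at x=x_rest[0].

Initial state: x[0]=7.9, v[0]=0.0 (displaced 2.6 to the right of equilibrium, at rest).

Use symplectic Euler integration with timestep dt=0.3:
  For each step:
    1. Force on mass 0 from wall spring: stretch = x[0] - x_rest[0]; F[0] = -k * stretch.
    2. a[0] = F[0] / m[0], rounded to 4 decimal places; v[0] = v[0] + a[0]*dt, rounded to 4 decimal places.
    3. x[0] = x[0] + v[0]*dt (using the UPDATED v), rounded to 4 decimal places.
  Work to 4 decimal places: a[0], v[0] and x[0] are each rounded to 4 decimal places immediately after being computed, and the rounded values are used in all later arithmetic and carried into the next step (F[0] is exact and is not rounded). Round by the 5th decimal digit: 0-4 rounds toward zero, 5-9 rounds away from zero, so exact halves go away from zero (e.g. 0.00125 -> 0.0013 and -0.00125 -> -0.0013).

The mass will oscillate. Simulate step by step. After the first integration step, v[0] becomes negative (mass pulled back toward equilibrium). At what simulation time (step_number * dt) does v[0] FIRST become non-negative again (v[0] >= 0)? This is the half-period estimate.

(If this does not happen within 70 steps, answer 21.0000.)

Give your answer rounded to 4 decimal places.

Step 0: x=[7.9000] v=[0.0000]
Step 1: x=[7.2370] v=[-2.2100]
Step 2: x=[6.0801] v=[-3.8565]
Step 3: x=[4.7242] v=[-4.5196]
Step 4: x=[3.5151] v=[-4.0302]
Step 5: x=[2.7612] v=[-2.5130]
Step 6: x=[2.6547] v=[-0.3550]
Step 7: x=[3.2228] v=[1.8935]
First v>=0 after going negative at step 7, time=2.1000

Answer: 2.1000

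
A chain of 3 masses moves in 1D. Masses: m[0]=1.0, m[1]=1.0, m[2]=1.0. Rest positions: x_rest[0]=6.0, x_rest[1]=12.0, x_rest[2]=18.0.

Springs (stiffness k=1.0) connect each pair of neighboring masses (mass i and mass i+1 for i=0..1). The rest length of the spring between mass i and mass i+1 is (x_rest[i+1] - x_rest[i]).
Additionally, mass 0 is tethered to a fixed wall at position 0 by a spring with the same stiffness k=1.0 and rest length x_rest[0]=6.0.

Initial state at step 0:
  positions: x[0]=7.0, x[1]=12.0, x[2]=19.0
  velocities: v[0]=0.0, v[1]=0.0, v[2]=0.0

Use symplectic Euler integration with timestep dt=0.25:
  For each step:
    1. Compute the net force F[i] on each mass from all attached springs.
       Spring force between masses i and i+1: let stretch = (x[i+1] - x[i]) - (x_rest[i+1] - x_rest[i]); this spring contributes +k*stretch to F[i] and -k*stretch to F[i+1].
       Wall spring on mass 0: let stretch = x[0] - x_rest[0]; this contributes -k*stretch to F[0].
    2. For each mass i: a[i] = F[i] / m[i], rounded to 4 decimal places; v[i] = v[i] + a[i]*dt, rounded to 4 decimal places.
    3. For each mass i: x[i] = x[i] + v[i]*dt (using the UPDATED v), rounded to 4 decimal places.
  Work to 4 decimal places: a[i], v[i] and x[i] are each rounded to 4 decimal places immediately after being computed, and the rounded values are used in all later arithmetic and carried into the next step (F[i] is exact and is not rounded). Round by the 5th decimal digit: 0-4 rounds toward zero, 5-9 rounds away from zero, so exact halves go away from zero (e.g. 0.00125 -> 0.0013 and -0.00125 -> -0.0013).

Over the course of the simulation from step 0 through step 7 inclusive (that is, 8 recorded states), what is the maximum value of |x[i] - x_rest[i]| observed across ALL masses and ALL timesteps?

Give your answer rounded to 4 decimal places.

Step 0: x=[7.0000 12.0000 19.0000] v=[0.0000 0.0000 0.0000]
Step 1: x=[6.8750 12.1250 18.9375] v=[-0.5000 0.5000 -0.2500]
Step 2: x=[6.6484 12.3477 18.8242] v=[-0.9063 0.8906 -0.4531]
Step 3: x=[6.3625 12.6189 18.6812] v=[-1.1436 1.0849 -0.5722]
Step 4: x=[6.0700 12.8780 18.5343] v=[-1.1701 1.0364 -0.5878]
Step 5: x=[5.8236 13.0651 18.4088] v=[-0.9856 0.7485 -0.5019]
Step 6: x=[5.6658 13.1336 18.3244] v=[-0.6311 0.2741 -0.3378]
Step 7: x=[5.6207 13.0598 18.2905] v=[-0.1806 -0.2952 -0.1355]
Max displacement = 1.1336

Answer: 1.1336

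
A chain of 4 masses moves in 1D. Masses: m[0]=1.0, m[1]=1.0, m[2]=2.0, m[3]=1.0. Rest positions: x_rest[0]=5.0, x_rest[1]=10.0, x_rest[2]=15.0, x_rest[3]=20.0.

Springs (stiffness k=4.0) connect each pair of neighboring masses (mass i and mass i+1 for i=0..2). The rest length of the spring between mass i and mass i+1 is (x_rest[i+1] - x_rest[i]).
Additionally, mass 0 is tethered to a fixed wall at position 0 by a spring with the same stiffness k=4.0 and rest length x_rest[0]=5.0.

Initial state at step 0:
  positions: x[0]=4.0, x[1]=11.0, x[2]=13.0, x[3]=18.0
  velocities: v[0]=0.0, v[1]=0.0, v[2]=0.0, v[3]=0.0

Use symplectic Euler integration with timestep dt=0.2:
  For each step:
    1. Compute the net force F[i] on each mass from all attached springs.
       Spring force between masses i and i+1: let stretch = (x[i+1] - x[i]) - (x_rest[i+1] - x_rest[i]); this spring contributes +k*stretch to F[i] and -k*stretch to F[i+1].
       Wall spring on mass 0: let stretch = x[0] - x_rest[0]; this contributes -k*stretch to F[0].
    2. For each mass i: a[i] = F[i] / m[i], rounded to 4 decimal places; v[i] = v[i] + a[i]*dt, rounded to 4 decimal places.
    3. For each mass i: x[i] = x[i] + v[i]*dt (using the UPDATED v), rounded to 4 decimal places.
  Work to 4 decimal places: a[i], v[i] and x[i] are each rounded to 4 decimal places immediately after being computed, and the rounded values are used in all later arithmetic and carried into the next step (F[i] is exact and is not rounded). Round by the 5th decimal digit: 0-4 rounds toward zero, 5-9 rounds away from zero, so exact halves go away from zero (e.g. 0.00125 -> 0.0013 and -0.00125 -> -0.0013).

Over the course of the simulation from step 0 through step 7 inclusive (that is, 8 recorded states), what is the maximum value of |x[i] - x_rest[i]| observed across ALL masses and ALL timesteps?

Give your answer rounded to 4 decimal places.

Answer: 2.6041

Derivation:
Step 0: x=[4.0000 11.0000 13.0000 18.0000] v=[0.0000 0.0000 0.0000 0.0000]
Step 1: x=[4.4800 10.2000 13.2400 18.0000] v=[2.4000 -4.0000 1.2000 0.0000]
Step 2: x=[5.1584 8.9712 13.6176 18.0384] v=[3.3920 -6.1440 1.8880 0.1920]
Step 3: x=[5.6215 7.8758 13.9772 18.1695] v=[2.3155 -5.4771 1.7978 0.6554]
Step 4: x=[5.5458 7.3959 14.1840 18.4298] v=[-0.3783 -2.3994 1.0342 1.3016]
Step 5: x=[4.8788 7.7061 14.1875 18.8108] v=[-3.3349 1.5510 0.0173 1.9050]
Step 6: x=[3.8836 8.6010 14.0423 19.2521] v=[-4.9761 4.4743 -0.7259 2.2064]
Step 7: x=[3.0218 9.6117 13.8786 19.6598] v=[-4.3091 5.0534 -0.8185 2.0386]
Max displacement = 2.6041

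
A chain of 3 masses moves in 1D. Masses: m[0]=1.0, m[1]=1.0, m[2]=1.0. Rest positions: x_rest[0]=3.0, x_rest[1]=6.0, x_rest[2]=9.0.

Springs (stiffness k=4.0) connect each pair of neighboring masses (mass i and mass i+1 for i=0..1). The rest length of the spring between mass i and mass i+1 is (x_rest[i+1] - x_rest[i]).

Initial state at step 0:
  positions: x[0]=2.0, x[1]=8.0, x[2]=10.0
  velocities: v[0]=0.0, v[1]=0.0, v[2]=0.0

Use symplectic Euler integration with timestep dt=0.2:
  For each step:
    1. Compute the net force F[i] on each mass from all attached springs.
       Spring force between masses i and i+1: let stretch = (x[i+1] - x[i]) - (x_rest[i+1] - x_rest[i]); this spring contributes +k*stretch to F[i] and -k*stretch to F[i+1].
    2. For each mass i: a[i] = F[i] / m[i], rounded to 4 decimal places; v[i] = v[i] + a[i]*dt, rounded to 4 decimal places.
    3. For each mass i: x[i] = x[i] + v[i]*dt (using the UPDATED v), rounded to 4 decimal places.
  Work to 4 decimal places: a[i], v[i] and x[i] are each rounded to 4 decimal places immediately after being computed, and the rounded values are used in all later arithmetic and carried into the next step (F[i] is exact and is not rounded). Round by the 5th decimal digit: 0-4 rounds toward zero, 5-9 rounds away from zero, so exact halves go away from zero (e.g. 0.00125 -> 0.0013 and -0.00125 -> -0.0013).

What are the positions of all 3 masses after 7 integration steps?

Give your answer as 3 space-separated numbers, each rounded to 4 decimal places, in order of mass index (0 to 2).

Answer: 4.2821 7.4618 8.2559

Derivation:
Step 0: x=[2.0000 8.0000 10.0000] v=[0.0000 0.0000 0.0000]
Step 1: x=[2.4800 7.3600 10.1600] v=[2.4000 -3.2000 0.8000]
Step 2: x=[3.2608 6.3872 10.3520] v=[3.9040 -4.8640 0.9600]
Step 3: x=[4.0618 5.5485 10.3896] v=[4.0051 -4.1933 0.1882]
Step 4: x=[4.6207 5.2465 10.1327] v=[2.7945 -1.5098 -1.2847]
Step 5: x=[4.7997 5.6262 9.5740] v=[0.8951 1.8985 -2.7937]
Step 6: x=[4.6310 6.5053 8.8636] v=[-0.8437 4.3955 -3.5519]
Step 7: x=[4.2821 7.4618 8.2559] v=[-1.7443 4.7827 -3.0385]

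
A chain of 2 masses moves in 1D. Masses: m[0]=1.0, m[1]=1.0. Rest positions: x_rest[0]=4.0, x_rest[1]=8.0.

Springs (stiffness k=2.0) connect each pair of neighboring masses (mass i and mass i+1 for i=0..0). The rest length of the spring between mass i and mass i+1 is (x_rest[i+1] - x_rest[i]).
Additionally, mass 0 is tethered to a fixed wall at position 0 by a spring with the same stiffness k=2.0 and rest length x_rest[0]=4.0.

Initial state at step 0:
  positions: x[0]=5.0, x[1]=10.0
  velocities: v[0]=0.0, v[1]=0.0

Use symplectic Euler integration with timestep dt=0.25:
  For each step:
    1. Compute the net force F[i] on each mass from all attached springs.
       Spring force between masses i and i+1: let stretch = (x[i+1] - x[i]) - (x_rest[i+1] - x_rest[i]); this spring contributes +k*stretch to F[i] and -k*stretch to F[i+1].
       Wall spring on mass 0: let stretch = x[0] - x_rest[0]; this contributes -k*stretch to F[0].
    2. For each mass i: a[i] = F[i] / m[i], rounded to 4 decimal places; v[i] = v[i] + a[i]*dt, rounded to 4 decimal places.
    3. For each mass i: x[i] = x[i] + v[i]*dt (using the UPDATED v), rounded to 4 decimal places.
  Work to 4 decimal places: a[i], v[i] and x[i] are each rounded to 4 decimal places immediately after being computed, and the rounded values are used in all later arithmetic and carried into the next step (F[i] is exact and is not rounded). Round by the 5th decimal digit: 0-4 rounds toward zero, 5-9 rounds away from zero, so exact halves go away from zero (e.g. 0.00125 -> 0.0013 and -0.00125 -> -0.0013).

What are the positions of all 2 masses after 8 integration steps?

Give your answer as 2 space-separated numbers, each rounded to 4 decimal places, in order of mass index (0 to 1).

Step 0: x=[5.0000 10.0000] v=[0.0000 0.0000]
Step 1: x=[5.0000 9.8750] v=[0.0000 -0.5000]
Step 2: x=[4.9844 9.6406] v=[-0.0625 -0.9375]
Step 3: x=[4.9278 9.3242] v=[-0.2266 -1.2656]
Step 4: x=[4.8047 8.9583] v=[-0.4923 -1.4638]
Step 5: x=[4.6002 8.5732] v=[-0.8179 -1.5406]
Step 6: x=[4.3173 8.1914] v=[-1.1315 -1.5271]
Step 7: x=[3.9790 7.8254] v=[-1.3531 -1.4642]
Step 8: x=[3.6242 7.4786] v=[-1.4194 -1.3874]

Answer: 3.6242 7.4786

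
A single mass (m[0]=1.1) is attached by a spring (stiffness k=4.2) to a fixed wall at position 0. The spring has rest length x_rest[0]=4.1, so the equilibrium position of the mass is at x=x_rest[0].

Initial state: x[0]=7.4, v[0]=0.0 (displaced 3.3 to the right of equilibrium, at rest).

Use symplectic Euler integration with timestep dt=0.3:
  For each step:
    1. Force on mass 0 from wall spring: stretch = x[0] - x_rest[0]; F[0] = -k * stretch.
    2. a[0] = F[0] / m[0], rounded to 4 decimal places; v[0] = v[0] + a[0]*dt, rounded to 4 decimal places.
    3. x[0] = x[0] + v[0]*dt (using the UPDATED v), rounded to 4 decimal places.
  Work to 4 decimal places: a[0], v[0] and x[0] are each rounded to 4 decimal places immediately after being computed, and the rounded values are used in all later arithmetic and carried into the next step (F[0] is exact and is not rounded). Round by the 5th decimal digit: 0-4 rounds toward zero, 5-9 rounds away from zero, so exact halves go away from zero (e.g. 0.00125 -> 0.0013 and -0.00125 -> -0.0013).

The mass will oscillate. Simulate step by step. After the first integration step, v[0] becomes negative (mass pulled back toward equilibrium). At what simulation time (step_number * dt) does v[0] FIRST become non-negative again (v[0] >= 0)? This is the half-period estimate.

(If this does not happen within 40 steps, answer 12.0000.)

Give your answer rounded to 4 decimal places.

Step 0: x=[7.4000] v=[0.0000]
Step 1: x=[6.2660] v=[-3.7800]
Step 2: x=[4.3877] v=[-6.2611]
Step 3: x=[2.4105] v=[-6.5907]
Step 4: x=[1.0139] v=[-4.6555]
Step 5: x=[0.6778] v=[-1.1205]
Step 6: x=[1.5177] v=[2.7995]
First v>=0 after going negative at step 6, time=1.8000

Answer: 1.8000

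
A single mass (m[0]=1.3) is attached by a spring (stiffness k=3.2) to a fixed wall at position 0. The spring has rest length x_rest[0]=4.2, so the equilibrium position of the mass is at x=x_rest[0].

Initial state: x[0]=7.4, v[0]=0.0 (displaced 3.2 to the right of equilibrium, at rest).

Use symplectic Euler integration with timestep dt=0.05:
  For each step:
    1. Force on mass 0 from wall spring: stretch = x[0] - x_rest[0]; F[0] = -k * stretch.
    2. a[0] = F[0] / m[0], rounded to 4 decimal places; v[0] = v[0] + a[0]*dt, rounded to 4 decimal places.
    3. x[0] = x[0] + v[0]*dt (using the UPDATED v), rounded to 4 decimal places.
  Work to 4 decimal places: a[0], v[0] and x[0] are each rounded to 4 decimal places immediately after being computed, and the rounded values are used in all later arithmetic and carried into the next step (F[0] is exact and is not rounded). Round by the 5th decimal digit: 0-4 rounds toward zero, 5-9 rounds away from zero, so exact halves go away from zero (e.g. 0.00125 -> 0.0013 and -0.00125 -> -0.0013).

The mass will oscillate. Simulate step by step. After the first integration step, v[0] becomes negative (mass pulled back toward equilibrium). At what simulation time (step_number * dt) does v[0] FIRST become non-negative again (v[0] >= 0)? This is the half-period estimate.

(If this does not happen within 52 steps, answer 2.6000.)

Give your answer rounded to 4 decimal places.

Answer: 2.0500

Derivation:
Step 0: x=[7.4000] v=[0.0000]
Step 1: x=[7.3803] v=[-0.3938]
Step 2: x=[7.3410] v=[-0.7852]
Step 3: x=[7.2824] v=[-1.1718]
Step 4: x=[7.2048] v=[-1.5512]
Step 5: x=[7.1088] v=[-1.9210]
Step 6: x=[6.9949] v=[-2.2790]
Step 7: x=[6.8638] v=[-2.6230]
Step 8: x=[6.7163] v=[-2.9509]
Step 9: x=[6.5533] v=[-3.2606]
Step 10: x=[6.3758] v=[-3.5502]
Step 11: x=[6.1849] v=[-3.8180]
Step 12: x=[5.9818] v=[-4.0623]
Step 13: x=[5.7677] v=[-4.2816]
Step 14: x=[5.5440] v=[-4.4746]
Step 15: x=[5.3120] v=[-4.6400]
Step 16: x=[5.0732] v=[-4.7769]
Step 17: x=[4.8290] v=[-4.8844]
Step 18: x=[4.5809] v=[-4.9618]
Step 19: x=[4.3305] v=[-5.0087]
Step 20: x=[4.0793] v=[-5.0248]
Step 21: x=[3.8288] v=[-5.0099]
Step 22: x=[3.5806] v=[-4.9642]
Step 23: x=[3.3362] v=[-4.8880]
Step 24: x=[3.0971] v=[-4.7817]
Step 25: x=[2.8648] v=[-4.6460]
Step 26: x=[2.6407] v=[-4.4817]
Step 27: x=[2.4262] v=[-4.2898]
Step 28: x=[2.2226] v=[-4.0715]
Step 29: x=[2.0312] v=[-3.8281]
Step 30: x=[1.8531] v=[-3.5612]
Step 31: x=[1.6895] v=[-3.2724]
Step 32: x=[1.5413] v=[-2.9634]
Step 33: x=[1.4095] v=[-2.6362]
Step 34: x=[1.2949] v=[-2.2928]
Step 35: x=[1.1981] v=[-1.9353]
Step 36: x=[1.1198] v=[-1.5658]
Step 37: x=[1.0605] v=[-1.1867]
Step 38: x=[1.0205] v=[-0.8003]
Step 39: x=[1.0001] v=[-0.4090]
Step 40: x=[0.9993] v=[-0.0152]
Step 41: x=[1.0182] v=[0.3787]
First v>=0 after going negative at step 41, time=2.0500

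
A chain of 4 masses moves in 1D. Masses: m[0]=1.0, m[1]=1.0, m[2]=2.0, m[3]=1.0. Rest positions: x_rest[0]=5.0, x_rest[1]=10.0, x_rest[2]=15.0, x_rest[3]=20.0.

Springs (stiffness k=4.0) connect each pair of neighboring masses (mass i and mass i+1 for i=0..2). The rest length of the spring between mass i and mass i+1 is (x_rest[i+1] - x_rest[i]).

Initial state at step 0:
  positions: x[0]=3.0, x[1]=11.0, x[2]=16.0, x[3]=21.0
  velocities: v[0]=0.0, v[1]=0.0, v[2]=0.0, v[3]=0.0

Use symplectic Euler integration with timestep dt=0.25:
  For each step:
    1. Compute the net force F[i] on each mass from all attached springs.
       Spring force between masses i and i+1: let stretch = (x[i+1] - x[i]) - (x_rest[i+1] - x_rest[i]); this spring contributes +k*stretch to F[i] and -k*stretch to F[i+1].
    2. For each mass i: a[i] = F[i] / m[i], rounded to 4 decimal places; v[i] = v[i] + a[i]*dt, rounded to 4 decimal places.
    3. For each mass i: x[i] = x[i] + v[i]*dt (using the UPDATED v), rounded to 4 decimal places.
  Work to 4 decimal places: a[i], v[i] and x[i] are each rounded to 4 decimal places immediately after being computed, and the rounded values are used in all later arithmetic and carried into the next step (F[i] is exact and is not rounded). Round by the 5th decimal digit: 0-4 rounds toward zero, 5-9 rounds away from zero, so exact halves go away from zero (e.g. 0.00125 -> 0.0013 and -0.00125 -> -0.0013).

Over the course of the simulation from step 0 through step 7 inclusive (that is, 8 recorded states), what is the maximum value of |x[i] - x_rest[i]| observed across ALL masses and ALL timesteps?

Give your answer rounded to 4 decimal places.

Step 0: x=[3.0000 11.0000 16.0000 21.0000] v=[0.0000 0.0000 0.0000 0.0000]
Step 1: x=[3.7500 10.2500 16.0000 21.0000] v=[3.0000 -3.0000 0.0000 0.0000]
Step 2: x=[4.8750 9.3125 15.9063 21.0000] v=[4.5000 -3.7500 -0.3750 0.0000]
Step 3: x=[5.8594 8.9141 15.6250 20.9766] v=[3.9375 -1.5937 -1.1251 -0.0937]
Step 4: x=[6.3575 9.4297 15.1738 20.8653] v=[1.9922 2.0625 -1.8048 -0.4453]
Step 5: x=[6.3736 10.6133 14.7160 20.5811] v=[0.0644 4.7344 -1.8311 -1.1368]
Step 6: x=[6.1996 11.7627 14.4785 20.0806] v=[-0.6959 4.5974 -0.9499 -2.0019]
Step 7: x=[6.1664 12.2002 14.6018 19.4296] v=[-0.1328 1.7501 0.4933 -2.6040]
Max displacement = 2.2002

Answer: 2.2002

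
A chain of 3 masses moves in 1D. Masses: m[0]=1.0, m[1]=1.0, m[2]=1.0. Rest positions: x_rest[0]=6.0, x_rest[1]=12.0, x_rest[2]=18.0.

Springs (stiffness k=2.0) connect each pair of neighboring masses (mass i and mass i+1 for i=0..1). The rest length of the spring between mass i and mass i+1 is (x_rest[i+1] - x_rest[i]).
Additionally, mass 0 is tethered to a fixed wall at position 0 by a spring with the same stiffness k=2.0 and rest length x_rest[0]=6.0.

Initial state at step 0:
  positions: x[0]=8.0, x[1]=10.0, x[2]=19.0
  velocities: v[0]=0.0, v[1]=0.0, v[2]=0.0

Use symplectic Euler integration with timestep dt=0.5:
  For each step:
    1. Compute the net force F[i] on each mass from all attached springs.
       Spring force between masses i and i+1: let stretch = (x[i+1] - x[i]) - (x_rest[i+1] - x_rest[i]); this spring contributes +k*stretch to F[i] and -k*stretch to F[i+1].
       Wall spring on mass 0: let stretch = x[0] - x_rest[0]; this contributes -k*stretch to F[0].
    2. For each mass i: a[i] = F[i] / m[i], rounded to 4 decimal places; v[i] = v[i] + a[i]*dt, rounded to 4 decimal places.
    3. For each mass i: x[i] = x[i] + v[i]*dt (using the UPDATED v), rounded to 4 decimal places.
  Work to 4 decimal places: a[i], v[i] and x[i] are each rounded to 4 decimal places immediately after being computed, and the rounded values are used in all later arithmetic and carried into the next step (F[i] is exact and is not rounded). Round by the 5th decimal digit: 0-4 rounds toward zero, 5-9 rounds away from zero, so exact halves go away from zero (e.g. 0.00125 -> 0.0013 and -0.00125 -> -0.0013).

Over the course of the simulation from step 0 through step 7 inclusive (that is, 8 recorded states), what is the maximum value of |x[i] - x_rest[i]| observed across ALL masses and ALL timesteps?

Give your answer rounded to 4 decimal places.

Step 0: x=[8.0000 10.0000 19.0000] v=[0.0000 0.0000 0.0000]
Step 1: x=[5.0000 13.5000 17.5000] v=[-6.0000 7.0000 -3.0000]
Step 2: x=[3.7500 14.7500 17.0000] v=[-2.5000 2.5000 -1.0000]
Step 3: x=[6.1250 11.6250 18.3750] v=[4.7500 -6.2500 2.7500]
Step 4: x=[8.1875 9.1250 19.3750] v=[4.1250 -5.0000 2.0000]
Step 5: x=[6.6250 11.2813 18.2500] v=[-3.1250 4.3125 -2.2500]
Step 6: x=[4.0782 14.5938 16.6407] v=[-5.0937 6.6249 -3.2187]
Step 7: x=[4.7501 13.6719 17.0079] v=[1.3437 -1.8438 0.7344]
Max displacement = 2.8750

Answer: 2.8750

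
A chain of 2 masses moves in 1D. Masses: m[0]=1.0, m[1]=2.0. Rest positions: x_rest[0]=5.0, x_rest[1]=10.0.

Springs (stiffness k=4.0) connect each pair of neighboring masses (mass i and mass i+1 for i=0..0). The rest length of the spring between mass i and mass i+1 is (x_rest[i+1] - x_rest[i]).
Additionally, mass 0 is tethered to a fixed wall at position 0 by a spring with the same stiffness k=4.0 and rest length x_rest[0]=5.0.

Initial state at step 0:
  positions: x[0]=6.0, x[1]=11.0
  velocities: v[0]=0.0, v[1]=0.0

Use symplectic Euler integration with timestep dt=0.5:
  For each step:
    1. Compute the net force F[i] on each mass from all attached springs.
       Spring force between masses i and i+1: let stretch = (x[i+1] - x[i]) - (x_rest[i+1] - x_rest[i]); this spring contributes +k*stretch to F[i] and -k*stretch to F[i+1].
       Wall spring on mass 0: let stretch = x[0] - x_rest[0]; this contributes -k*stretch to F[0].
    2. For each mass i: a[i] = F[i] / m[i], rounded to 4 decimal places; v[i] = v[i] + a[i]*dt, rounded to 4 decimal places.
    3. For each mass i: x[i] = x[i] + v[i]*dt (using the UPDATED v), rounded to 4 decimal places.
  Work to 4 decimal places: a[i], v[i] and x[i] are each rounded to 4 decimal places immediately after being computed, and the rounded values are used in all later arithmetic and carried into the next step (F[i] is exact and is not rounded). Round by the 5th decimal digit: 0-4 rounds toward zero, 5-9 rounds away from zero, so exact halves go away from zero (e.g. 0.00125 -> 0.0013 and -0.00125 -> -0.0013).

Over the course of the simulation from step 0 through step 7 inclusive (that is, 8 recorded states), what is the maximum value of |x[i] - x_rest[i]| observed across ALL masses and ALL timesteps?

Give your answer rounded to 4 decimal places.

Step 0: x=[6.0000 11.0000] v=[0.0000 0.0000]
Step 1: x=[5.0000 11.0000] v=[-2.0000 0.0000]
Step 2: x=[5.0000 10.5000] v=[0.0000 -1.0000]
Step 3: x=[5.5000 9.7500] v=[1.0000 -1.5000]
Step 4: x=[4.7500 9.3750] v=[-1.5000 -0.7500]
Step 5: x=[3.8750 9.1875] v=[-1.7500 -0.3750]
Step 6: x=[4.4375 8.8438] v=[1.1250 -0.6875]
Step 7: x=[4.9688 8.7969] v=[1.0626 -0.0938]
Max displacement = 1.2031

Answer: 1.2031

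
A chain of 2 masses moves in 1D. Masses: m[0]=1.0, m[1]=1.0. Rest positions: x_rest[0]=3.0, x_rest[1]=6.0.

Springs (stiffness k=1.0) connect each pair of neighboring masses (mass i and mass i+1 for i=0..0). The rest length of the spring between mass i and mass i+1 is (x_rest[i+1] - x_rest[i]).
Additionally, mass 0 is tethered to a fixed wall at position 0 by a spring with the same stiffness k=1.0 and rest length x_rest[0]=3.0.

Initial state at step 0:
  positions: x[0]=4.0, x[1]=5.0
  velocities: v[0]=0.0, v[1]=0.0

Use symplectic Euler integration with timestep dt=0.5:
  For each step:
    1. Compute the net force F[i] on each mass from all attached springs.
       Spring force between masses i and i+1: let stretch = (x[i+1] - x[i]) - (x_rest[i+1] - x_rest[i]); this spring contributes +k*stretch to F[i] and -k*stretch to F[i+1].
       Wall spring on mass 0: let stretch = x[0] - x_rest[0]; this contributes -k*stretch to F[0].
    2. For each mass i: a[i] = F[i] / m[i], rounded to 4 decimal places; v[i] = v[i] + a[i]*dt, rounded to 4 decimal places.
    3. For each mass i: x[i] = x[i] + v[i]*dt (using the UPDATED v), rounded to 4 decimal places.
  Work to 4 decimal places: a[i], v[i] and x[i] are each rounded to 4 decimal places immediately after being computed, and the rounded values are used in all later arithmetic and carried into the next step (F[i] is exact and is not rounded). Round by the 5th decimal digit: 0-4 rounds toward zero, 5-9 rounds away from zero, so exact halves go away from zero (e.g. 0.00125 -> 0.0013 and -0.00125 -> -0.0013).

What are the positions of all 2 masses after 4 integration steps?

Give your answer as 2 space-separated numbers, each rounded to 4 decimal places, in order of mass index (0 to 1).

Step 0: x=[4.0000 5.0000] v=[0.0000 0.0000]
Step 1: x=[3.2500 5.5000] v=[-1.5000 1.0000]
Step 2: x=[2.2500 6.1875] v=[-2.0000 1.3750]
Step 3: x=[1.6719 6.6407] v=[-1.1563 0.9063]
Step 4: x=[1.9180 6.6017] v=[0.4922 -0.0781]

Answer: 1.9180 6.6017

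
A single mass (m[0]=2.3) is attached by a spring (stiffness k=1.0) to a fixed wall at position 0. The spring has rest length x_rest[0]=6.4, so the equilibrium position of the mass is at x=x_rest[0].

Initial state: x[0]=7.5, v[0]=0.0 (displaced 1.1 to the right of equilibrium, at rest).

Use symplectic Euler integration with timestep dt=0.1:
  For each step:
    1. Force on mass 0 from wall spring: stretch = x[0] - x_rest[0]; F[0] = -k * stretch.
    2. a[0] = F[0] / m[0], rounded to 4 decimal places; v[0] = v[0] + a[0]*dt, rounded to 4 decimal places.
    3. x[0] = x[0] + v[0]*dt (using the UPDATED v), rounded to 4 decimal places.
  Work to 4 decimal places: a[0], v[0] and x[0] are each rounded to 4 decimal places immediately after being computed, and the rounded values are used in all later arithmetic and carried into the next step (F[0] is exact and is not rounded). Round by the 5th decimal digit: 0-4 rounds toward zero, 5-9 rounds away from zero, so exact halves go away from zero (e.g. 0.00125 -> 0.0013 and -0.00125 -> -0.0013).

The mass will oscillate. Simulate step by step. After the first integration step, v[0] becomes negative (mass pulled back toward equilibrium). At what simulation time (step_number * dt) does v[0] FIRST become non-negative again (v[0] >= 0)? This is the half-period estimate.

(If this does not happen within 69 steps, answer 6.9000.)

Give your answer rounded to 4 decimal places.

Step 0: x=[7.5000] v=[0.0000]
Step 1: x=[7.4952] v=[-0.0478]
Step 2: x=[7.4857] v=[-0.0954]
Step 3: x=[7.4714] v=[-0.1426]
Step 4: x=[7.4525] v=[-0.1892]
Step 5: x=[7.4290] v=[-0.2350]
Step 6: x=[7.4010] v=[-0.2797]
Step 7: x=[7.3687] v=[-0.3232]
Step 8: x=[7.3322] v=[-0.3653]
Step 9: x=[7.2916] v=[-0.4058]
Step 10: x=[7.2471] v=[-0.4446]
Step 11: x=[7.1990] v=[-0.4814]
Step 12: x=[7.1474] v=[-0.5161]
Step 13: x=[7.0925] v=[-0.5486]
Step 14: x=[7.0346] v=[-0.5787]
Step 15: x=[6.9740] v=[-0.6063]
Step 16: x=[6.9109] v=[-0.6313]
Step 17: x=[6.8456] v=[-0.6535]
Step 18: x=[6.7783] v=[-0.6729]
Step 19: x=[6.7094] v=[-0.6894]
Step 20: x=[6.6391] v=[-0.7029]
Step 21: x=[6.5678] v=[-0.7133]
Step 22: x=[6.4957] v=[-0.7206]
Step 23: x=[6.4232] v=[-0.7248]
Step 24: x=[6.3506] v=[-0.7258]
Step 25: x=[6.2782] v=[-0.7237]
Step 26: x=[6.2064] v=[-0.7184]
Step 27: x=[6.1354] v=[-0.7100]
Step 28: x=[6.0656] v=[-0.6985]
Step 29: x=[5.9972] v=[-0.6840]
Step 30: x=[5.9306] v=[-0.6665]
Step 31: x=[5.8660] v=[-0.6461]
Step 32: x=[5.8037] v=[-0.6229]
Step 33: x=[5.7440] v=[-0.5970]
Step 34: x=[5.6872] v=[-0.5685]
Step 35: x=[5.6335] v=[-0.5375]
Step 36: x=[5.5831] v=[-0.5042]
Step 37: x=[5.5362] v=[-0.4687]
Step 38: x=[5.4931] v=[-0.4311]
Step 39: x=[5.4539] v=[-0.3917]
Step 40: x=[5.4188] v=[-0.3506]
Step 41: x=[5.3880] v=[-0.3079]
Step 42: x=[5.3616] v=[-0.2639]
Step 43: x=[5.3397] v=[-0.2188]
Step 44: x=[5.3224] v=[-0.1727]
Step 45: x=[5.3098] v=[-0.1259]
Step 46: x=[5.3020] v=[-0.0785]
Step 47: x=[5.2989] v=[-0.0308]
Step 48: x=[5.3006] v=[0.0171]
First v>=0 after going negative at step 48, time=4.8000

Answer: 4.8000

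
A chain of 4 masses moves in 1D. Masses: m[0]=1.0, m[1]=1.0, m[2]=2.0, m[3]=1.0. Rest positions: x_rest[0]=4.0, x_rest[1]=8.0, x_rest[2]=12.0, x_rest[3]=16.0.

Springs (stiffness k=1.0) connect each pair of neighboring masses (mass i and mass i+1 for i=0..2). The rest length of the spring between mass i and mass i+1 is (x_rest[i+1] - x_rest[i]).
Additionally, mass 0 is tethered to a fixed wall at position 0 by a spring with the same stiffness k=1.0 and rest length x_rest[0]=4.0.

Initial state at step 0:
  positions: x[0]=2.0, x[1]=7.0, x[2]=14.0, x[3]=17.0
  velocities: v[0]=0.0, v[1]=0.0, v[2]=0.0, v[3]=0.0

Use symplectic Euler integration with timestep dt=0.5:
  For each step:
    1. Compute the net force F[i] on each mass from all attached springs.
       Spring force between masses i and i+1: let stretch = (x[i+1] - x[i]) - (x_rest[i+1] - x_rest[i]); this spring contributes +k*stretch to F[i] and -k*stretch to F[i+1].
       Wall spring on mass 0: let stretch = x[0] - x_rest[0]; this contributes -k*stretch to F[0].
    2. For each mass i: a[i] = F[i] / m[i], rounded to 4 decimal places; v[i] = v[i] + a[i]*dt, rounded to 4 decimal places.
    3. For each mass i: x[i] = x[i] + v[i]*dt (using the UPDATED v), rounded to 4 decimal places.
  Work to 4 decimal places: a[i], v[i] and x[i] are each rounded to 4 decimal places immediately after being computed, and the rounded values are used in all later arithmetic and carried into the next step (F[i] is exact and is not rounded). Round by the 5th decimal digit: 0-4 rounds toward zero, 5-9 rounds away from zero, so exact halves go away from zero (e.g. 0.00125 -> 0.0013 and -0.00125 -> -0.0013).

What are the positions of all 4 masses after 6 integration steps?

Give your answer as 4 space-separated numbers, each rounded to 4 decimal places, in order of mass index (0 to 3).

Step 0: x=[2.0000 7.0000 14.0000 17.0000] v=[0.0000 0.0000 0.0000 0.0000]
Step 1: x=[2.7500 7.5000 13.5000 17.2500] v=[1.5000 1.0000 -1.0000 0.5000]
Step 2: x=[4.0000 8.3125 12.7188 17.5625] v=[2.5000 1.6250 -1.5625 0.6250]
Step 3: x=[5.3282 9.1485 11.9922 17.6641] v=[2.6563 1.6719 -1.4532 0.2032]
Step 4: x=[6.2794 9.7403 11.6191 17.3477] v=[1.9024 1.1836 -0.7462 -0.6328]
Step 5: x=[6.5260 9.9366 11.7273 16.5992] v=[0.4932 0.3926 0.2163 -1.4971]
Step 6: x=[5.9938 9.7279 12.2206 15.6327] v=[-1.0645 -0.4174 0.9866 -1.9331]

Answer: 5.9938 9.7279 12.2206 15.6327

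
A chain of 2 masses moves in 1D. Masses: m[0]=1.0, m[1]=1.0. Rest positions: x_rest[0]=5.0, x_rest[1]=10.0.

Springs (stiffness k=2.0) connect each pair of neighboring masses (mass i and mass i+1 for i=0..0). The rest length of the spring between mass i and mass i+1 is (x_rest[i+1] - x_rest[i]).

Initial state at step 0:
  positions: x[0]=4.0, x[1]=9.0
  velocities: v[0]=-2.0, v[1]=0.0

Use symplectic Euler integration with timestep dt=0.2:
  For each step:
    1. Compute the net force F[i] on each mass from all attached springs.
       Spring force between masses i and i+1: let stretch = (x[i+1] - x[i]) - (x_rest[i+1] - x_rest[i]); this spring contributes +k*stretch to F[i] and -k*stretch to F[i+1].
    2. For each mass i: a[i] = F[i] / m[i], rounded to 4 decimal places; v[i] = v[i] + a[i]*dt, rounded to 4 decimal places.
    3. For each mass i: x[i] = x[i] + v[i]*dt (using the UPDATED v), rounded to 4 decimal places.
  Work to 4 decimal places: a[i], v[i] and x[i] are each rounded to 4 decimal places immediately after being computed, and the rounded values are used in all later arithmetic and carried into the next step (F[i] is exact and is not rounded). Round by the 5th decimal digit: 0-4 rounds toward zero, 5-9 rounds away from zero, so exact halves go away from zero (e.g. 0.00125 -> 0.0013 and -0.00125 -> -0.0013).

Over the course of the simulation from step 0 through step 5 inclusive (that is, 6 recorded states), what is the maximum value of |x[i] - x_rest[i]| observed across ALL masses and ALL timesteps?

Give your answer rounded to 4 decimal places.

Answer: 2.4611

Derivation:
Step 0: x=[4.0000 9.0000] v=[-2.0000 0.0000]
Step 1: x=[3.6000 9.0000] v=[-2.0000 0.0000]
Step 2: x=[3.2320 8.9680] v=[-1.8400 -0.1600]
Step 3: x=[2.9229 8.8771] v=[-1.5456 -0.4544]
Step 4: x=[2.6901 8.7099] v=[-1.1639 -0.8361]
Step 5: x=[2.5389 8.4611] v=[-0.7560 -1.2440]
Max displacement = 2.4611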